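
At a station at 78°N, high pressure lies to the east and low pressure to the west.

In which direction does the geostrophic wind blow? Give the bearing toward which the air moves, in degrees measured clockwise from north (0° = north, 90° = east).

The pressure-gradient force points toward the west (bearing 270°).
Geostrophic balance: in the Northern Hemisphere the Coriolis force deflects motion to the right, so the geostrophic wind blows 90° to the right of the pressure-gradient force (low pressure on the left).
Rotating 270° by 90° clockwise gives 000° — the wind blows toward the north.

000°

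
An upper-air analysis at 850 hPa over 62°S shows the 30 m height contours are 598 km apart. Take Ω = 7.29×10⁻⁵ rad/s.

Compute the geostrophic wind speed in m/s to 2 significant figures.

Coriolis parameter at 62°S:
f = 2Ω sin φ = 2 × 7.29×10⁻⁵ × sin 62° = 1.29×10⁻⁴ s⁻¹
Height gradient: |∂Z/∂n| = 30 m / 598000 m = 5.02×10⁻⁵
On a pressure surface, geostrophic balance gives V_g = (g/f)|∂Z/∂n|:
V_g = 9.81 × 5.02×10⁻⁵ / 1.29×10⁻⁴ = 3.82 m/s

3.8 m/s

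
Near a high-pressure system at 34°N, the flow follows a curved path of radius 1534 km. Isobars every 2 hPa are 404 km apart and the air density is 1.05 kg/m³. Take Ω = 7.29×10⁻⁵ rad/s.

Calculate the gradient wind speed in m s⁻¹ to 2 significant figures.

Coriolis parameter at 34°N:
f = 2Ω sin φ = 2 × 7.29×10⁻⁵ × sin 34° = 8.15×10⁻⁵ s⁻¹
Pressure gradient: |∂P/∂n| = 200 Pa / 404000 m = 4.95×10⁻⁴ Pa/m
Geostrophic speed: V_g = |∂P/∂n|/(fρ) = 4.95×10⁻⁴/(8.15×10⁻⁵ × 1.05) = 5.78 m/s
Around a high, pressure-gradient force acts outward with centrifugal, so Coriolis balances both:
fV = (1/ρ)|∂P/∂n| + V²/R  →  V² − fR·V + fR·V_g = 0
With fR = 8.15×10⁻⁵ × 1534×10³ m = 125 m/s:
V = [fR − √((fR)² − 4 fR V_g)]/2 = [125 − √(125² − 4×125×5.78)]/2 = 6.08 m/s
Supergeostrophic (V > V_g = 5.78 m/s), as expected around a high.

6.1 m s⁻¹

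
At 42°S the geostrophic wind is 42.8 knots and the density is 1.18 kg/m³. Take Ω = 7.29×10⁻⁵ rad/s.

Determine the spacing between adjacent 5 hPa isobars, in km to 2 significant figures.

Coriolis parameter at 42°S:
f = 2Ω sin φ = 2 × 7.29×10⁻⁵ × sin 42° = 9.76×10⁻⁵ s⁻¹
Wind speed in SI: 42.8 knots = 22.0 m/s
Geostrophic balance rearranged: |∂P/∂n| = f ρ V_g
|∂P/∂n| = 9.76×10⁻⁵ × 1.18 × 22.0 = 2.53×10⁻³ Pa/m
Isobar spacing: Δn = ΔP/|∂P/∂n| = 500 Pa / 2.53×10⁻³ Pa/m = 197259 m ≈ 200 km

200 km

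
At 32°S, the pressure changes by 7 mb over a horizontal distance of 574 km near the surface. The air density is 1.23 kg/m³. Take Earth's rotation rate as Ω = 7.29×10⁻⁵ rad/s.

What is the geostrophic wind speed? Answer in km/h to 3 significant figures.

46.2 km/h

Coriolis parameter at 32°S:
f = 2Ω sin φ = 2 × 7.29×10⁻⁵ × sin 32° = 7.73×10⁻⁵ s⁻¹
Pressure gradient: |∂P/∂n| = 700 Pa / 574000 m = 1.22×10⁻³ Pa/m
Geostrophic balance (pressure-gradient force = Coriolis force):
V_g = (1/(fρ)) |∂P/∂n| = 1.22×10⁻³ / (7.73×10⁻⁵ × 1.23) = 12.8 m/s
Converting: 12.8 m/s × 3.6 = 46.2 km/h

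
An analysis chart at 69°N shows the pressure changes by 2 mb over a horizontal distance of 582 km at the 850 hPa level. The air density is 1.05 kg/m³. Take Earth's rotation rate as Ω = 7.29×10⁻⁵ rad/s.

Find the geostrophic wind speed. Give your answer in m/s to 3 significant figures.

2.40 m/s

Coriolis parameter at 69°N:
f = 2Ω sin φ = 2 × 7.29×10⁻⁵ × sin 69° = 1.36×10⁻⁴ s⁻¹
Pressure gradient: |∂P/∂n| = 200 Pa / 582000 m = 3.44×10⁻⁴ Pa/m
Geostrophic balance (pressure-gradient force = Coriolis force):
V_g = (1/(fρ)) |∂P/∂n| = 3.44×10⁻⁴ / (1.36×10⁻⁴ × 1.05) = 2.40 m/s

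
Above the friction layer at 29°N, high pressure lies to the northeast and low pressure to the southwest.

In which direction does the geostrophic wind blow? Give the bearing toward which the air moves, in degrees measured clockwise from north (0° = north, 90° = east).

The pressure-gradient force points toward the southwest (bearing 225°).
Geostrophic balance: in the Northern Hemisphere the Coriolis force deflects motion to the right, so the geostrophic wind blows 90° to the right of the pressure-gradient force (low pressure on the left).
Rotating 225° by 90° clockwise gives 315° — the wind blows toward the northwest.

315°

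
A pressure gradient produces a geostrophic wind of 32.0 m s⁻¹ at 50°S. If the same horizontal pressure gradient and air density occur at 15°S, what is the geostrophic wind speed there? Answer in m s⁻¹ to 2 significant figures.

95 m s⁻¹

With the same pressure gradient and density, V_g ∝ 1/f ∝ 1/sin φ.
V₂ = V₁ · sin φ₁ / sin φ₂ = 32.0 × sin 50° / sin 15°
V₂ = 32.0 × 0.7660/0.2588 = 95 m s⁻¹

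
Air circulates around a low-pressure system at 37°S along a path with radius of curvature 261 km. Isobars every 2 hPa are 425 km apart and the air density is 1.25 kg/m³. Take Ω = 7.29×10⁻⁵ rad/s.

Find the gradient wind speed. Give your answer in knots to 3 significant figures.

Coriolis parameter at 37°S:
f = 2Ω sin φ = 2 × 7.29×10⁻⁵ × sin 37° = 8.77×10⁻⁵ s⁻¹
Pressure gradient: |∂P/∂n| = 200 Pa / 425000 m = 4.71×10⁻⁴ Pa/m
Geostrophic speed: V_g = |∂P/∂n|/(fρ) = 4.71×10⁻⁴/(8.77×10⁻⁵ × 1.25) = 4.29 m/s
Around a low, centrifugal force acts outward with Coriolis, so pressure-gradient force balances both:
(1/ρ)|∂P/∂n| = fV + V²/R  →  V² + fR·V − fR·V_g = 0
With fR = 8.77×10⁻⁵ × 261×10³ m = 22.9 m/s:
V = [−fR + √((fR)² + 4 fR V_g)]/2 = [−22.9 + √(22.9² + 4×22.9×4.29)]/2 = 3.69 m/s
Subgeostrophic (V < V_g = 4.29 m/s), as expected around a low.
Converting: 3.69 m/s × 1.944 = 7.18 knots

7.18 knots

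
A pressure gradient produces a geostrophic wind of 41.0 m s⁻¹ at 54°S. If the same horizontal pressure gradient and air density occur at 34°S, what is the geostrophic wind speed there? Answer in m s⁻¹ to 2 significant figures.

With the same pressure gradient and density, V_g ∝ 1/f ∝ 1/sin φ.
V₂ = V₁ · sin φ₁ / sin φ₂ = 41.0 × sin 54° / sin 34°
V₂ = 41.0 × 0.8090/0.5592 = 59 m s⁻¹

59 m s⁻¹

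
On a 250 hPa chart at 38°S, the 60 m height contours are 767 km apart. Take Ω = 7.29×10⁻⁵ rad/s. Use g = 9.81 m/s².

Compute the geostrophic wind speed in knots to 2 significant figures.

Coriolis parameter at 38°S:
f = 2Ω sin φ = 2 × 7.29×10⁻⁵ × sin 38° = 8.98×10⁻⁵ s⁻¹
Height gradient: |∂Z/∂n| = 60 m / 767000 m = 7.82×10⁻⁵
On a pressure surface, geostrophic balance gives V_g = (g/f)|∂Z/∂n|:
V_g = 9.81 × 7.82×10⁻⁵ / 8.98×10⁻⁵ = 8.55 m/s
Converting: 8.55 m/s × 1.944 = 17 knots

17 knots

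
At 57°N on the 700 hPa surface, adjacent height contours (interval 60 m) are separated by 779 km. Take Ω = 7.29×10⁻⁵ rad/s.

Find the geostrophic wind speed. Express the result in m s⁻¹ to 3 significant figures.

Coriolis parameter at 57°N:
f = 2Ω sin φ = 2 × 7.29×10⁻⁵ × sin 57° = 1.22×10⁻⁴ s⁻¹
Height gradient: |∂Z/∂n| = 60 m / 779000 m = 7.70×10⁻⁵
On a pressure surface, geostrophic balance gives V_g = (g/f)|∂Z/∂n|:
V_g = 9.81 × 7.70×10⁻⁵ / 1.22×10⁻⁴ = 6.18 m/s

6.18 m s⁻¹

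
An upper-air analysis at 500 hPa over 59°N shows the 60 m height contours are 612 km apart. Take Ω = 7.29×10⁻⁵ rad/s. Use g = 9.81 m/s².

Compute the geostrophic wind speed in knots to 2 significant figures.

15 knots

Coriolis parameter at 59°N:
f = 2Ω sin φ = 2 × 7.29×10⁻⁵ × sin 59° = 1.25×10⁻⁴ s⁻¹
Height gradient: |∂Z/∂n| = 60 m / 612000 m = 9.80×10⁻⁵
On a pressure surface, geostrophic balance gives V_g = (g/f)|∂Z/∂n|:
V_g = 9.81 × 9.80×10⁻⁵ / 1.25×10⁻⁴ = 7.70 m/s
Converting: 7.70 m/s × 1.944 = 15 knots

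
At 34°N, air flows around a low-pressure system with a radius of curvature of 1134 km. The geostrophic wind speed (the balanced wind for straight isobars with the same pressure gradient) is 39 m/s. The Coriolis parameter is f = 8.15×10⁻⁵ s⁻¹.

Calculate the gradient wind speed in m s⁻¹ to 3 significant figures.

Around a low, centrifugal force acts outward with Coriolis, so pressure-gradient force balances both:
(1/ρ)|∂P/∂n| = fV + V²/R  →  V² + fR·V − fR·V_g = 0
With fR = 8.15×10⁻⁵ × 1134×10³ m = 92.4 m/s:
V = [−fR + √((fR)² + 4 fR V_g)]/2 = [−92.4 + √(92.4² + 4×92.4×39)]/2 = 29.6 m/s
Subgeostrophic (V < V_g = 39 m/s), as expected around a low.

29.6 m s⁻¹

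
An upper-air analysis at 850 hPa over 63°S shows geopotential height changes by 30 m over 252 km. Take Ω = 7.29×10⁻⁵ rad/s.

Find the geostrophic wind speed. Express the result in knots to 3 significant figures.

17.5 knots

Coriolis parameter at 63°S:
f = 2Ω sin φ = 2 × 7.29×10⁻⁵ × sin 63° = 1.30×10⁻⁴ s⁻¹
Height gradient: |∂Z/∂n| = 30 m / 252000 m = 1.19×10⁻⁴
On a pressure surface, geostrophic balance gives V_g = (g/f)|∂Z/∂n|:
V_g = 9.81 × 1.19×10⁻⁴ / 1.30×10⁻⁴ = 8.99 m/s
Converting: 8.99 m/s × 1.944 = 17.5 knots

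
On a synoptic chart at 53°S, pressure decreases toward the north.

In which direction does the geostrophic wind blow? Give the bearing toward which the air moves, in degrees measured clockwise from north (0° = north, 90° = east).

270°

The pressure-gradient force points toward the north (bearing 000°).
Geostrophic balance: in the Southern Hemisphere the Coriolis force deflects motion to the left, so the geostrophic wind blows 90° to the left of the pressure-gradient force (low pressure on the right).
Rotating 000° by 90° counterclockwise gives 270° — the wind blows toward the west.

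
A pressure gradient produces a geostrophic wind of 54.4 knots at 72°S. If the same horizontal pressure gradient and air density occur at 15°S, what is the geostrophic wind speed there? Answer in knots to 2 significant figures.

200 knots

With the same pressure gradient and density, V_g ∝ 1/f ∝ 1/sin φ.
V₂ = V₁ · sin φ₁ / sin φ₂ = 54.4 × sin 72° / sin 15°
V₂ = 54.4 × 0.9511/0.2588 = 200 knots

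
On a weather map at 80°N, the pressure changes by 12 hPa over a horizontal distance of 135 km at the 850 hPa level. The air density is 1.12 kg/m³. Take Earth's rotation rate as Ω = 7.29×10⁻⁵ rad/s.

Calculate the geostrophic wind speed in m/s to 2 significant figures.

Coriolis parameter at 80°N:
f = 2Ω sin φ = 2 × 7.29×10⁻⁵ × sin 80° = 1.44×10⁻⁴ s⁻¹
Pressure gradient: |∂P/∂n| = 1200 Pa / 135000 m = 8.89×10⁻³ Pa/m
Geostrophic balance (pressure-gradient force = Coriolis force):
V_g = (1/(fρ)) |∂P/∂n| = 8.89×10⁻³ / (1.44×10⁻⁴ × 1.12) = 55.3 m/s

55 m/s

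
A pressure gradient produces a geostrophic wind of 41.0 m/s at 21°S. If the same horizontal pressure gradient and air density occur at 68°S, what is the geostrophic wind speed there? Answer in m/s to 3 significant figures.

With the same pressure gradient and density, V_g ∝ 1/f ∝ 1/sin φ.
V₂ = V₁ · sin φ₁ / sin φ₂ = 41.0 × sin 21° / sin 68°
V₂ = 41.0 × 0.3584/0.9272 = 15.8 m/s

15.8 m/s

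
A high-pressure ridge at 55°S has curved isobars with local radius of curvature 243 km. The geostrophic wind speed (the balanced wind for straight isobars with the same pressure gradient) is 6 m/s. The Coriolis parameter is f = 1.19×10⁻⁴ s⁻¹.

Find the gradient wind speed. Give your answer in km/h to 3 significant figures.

30.6 km/h

Around a high, pressure-gradient force acts outward with centrifugal, so Coriolis balances both:
fV = (1/ρ)|∂P/∂n| + V²/R  →  V² − fR·V + fR·V_g = 0
With fR = 1.19×10⁻⁴ × 243×10³ m = 28.9 m/s:
V = [fR − √((fR)² − 4 fR V_g)]/2 = [28.9 − √(28.9² − 4×28.9×6)]/2 = 8.5 m/s
Supergeostrophic (V > V_g = 6 m/s), as expected around a high.
Converting: 8.5 m/s × 3.6 = 30.6 km/h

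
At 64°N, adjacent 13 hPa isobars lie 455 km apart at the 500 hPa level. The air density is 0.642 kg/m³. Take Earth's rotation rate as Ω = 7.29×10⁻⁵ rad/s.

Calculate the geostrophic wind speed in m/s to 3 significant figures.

34.0 m/s

Coriolis parameter at 64°N:
f = 2Ω sin φ = 2 × 7.29×10⁻⁵ × sin 64° = 1.31×10⁻⁴ s⁻¹
Pressure gradient: |∂P/∂n| = 1300 Pa / 455000 m = 2.86×10⁻³ Pa/m
Geostrophic balance (pressure-gradient force = Coriolis force):
V_g = (1/(fρ)) |∂P/∂n| = 2.86×10⁻³ / (1.31×10⁻⁴ × 0.642) = 34.0 m/s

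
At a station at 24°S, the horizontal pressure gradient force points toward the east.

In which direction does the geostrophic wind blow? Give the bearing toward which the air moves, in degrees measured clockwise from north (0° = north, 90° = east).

000°

The pressure-gradient force points toward the east (bearing 090°).
Geostrophic balance: in the Southern Hemisphere the Coriolis force deflects motion to the left, so the geostrophic wind blows 90° to the left of the pressure-gradient force (low pressure on the right).
Rotating 090° by 90° counterclockwise gives 000° — the wind blows toward the north.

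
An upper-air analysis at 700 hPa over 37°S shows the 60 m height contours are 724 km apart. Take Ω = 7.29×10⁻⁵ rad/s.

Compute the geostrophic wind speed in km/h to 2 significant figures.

Coriolis parameter at 37°S:
f = 2Ω sin φ = 2 × 7.29×10⁻⁵ × sin 37° = 8.77×10⁻⁵ s⁻¹
Height gradient: |∂Z/∂n| = 60 m / 724000 m = 8.29×10⁻⁵
On a pressure surface, geostrophic balance gives V_g = (g/f)|∂Z/∂n|:
V_g = 9.81 × 8.29×10⁻⁵ / 8.77×10⁻⁵ = 9.27 m/s
Converting: 9.27 m/s × 3.6 = 33 km/h

33 km/h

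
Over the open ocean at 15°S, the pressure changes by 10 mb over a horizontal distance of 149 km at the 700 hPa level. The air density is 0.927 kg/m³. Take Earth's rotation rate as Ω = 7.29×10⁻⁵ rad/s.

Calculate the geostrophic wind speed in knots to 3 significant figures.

Coriolis parameter at 15°S:
f = 2Ω sin φ = 2 × 7.29×10⁻⁵ × sin 15° = 3.77×10⁻⁵ s⁻¹
Pressure gradient: |∂P/∂n| = 1000 Pa / 149000 m = 6.71×10⁻³ Pa/m
Geostrophic balance (pressure-gradient force = Coriolis force):
V_g = (1/(fρ)) |∂P/∂n| = 6.71×10⁻³ / (3.77×10⁻⁵ × 0.927) = 192 m/s
Converting: 192 m/s × 1.944 = 373 knots

373 knots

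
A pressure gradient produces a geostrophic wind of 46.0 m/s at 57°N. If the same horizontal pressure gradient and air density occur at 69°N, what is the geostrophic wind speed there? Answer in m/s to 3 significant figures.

41.3 m/s

With the same pressure gradient and density, V_g ∝ 1/f ∝ 1/sin φ.
V₂ = V₁ · sin φ₁ / sin φ₂ = 46.0 × sin 57° / sin 69°
V₂ = 46.0 × 0.8387/0.9336 = 41.3 m/s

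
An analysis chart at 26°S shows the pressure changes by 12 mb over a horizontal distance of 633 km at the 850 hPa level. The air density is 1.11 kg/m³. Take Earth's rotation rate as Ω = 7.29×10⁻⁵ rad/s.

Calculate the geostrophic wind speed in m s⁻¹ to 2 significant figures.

27 m s⁻¹

Coriolis parameter at 26°S:
f = 2Ω sin φ = 2 × 7.29×10⁻⁵ × sin 26° = 6.39×10⁻⁵ s⁻¹
Pressure gradient: |∂P/∂n| = 1200 Pa / 633000 m = 1.90×10⁻³ Pa/m
Geostrophic balance (pressure-gradient force = Coriolis force):
V_g = (1/(fρ)) |∂P/∂n| = 1.90×10⁻³ / (6.39×10⁻⁵ × 1.11) = 26.7 m/s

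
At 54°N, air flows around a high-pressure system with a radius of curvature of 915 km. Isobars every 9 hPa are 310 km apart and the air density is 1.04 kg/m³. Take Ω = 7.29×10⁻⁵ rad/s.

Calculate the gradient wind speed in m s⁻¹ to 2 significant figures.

Coriolis parameter at 54°N:
f = 2Ω sin φ = 2 × 7.29×10⁻⁵ × sin 54° = 1.18×10⁻⁴ s⁻¹
Pressure gradient: |∂P/∂n| = 900 Pa / 310000 m = 2.90×10⁻³ Pa/m
Geostrophic speed: V_g = |∂P/∂n|/(fρ) = 2.90×10⁻³/(1.18×10⁻⁴ × 1.04) = 23.7 m/s
Around a high, pressure-gradient force acts outward with centrifugal, so Coriolis balances both:
fV = (1/ρ)|∂P/∂n| + V²/R  →  V² − fR·V + fR·V_g = 0
With fR = 1.18×10⁻⁴ × 915×10³ m = 108 m/s:
V = [fR − √((fR)² − 4 fR V_g)]/2 = [108 − √(108² − 4×108×23.7)]/2 = 35 m/s
Supergeostrophic (V > V_g = 23.7 m/s), as expected around a high.

35 m s⁻¹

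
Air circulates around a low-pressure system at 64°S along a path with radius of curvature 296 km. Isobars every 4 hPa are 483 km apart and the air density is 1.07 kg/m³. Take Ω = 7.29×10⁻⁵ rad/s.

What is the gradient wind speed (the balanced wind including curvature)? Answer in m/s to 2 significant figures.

5.2 m/s

Coriolis parameter at 64°S:
f = 2Ω sin φ = 2 × 7.29×10⁻⁵ × sin 64° = 1.31×10⁻⁴ s⁻¹
Pressure gradient: |∂P/∂n| = 400 Pa / 483000 m = 8.28×10⁻⁴ Pa/m
Geostrophic speed: V_g = |∂P/∂n|/(fρ) = 8.28×10⁻⁴/(1.31×10⁻⁴ × 1.07) = 5.91 m/s
Around a low, centrifugal force acts outward with Coriolis, so pressure-gradient force balances both:
(1/ρ)|∂P/∂n| = fV + V²/R  →  V² + fR·V − fR·V_g = 0
With fR = 1.31×10⁻⁴ × 296×10³ m = 38.8 m/s:
V = [−fR + √((fR)² + 4 fR V_g)]/2 = [−38.8 + √(38.8² + 4×38.8×5.91)]/2 = 5.21 m/s
Subgeostrophic (V < V_g = 5.91 m/s), as expected around a low.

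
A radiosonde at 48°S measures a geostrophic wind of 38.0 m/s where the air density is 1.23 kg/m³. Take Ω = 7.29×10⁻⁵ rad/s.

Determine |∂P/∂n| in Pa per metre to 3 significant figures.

5.06×10⁻³ Pa/m

Coriolis parameter at 48°S:
f = 2Ω sin φ = 2 × 7.29×10⁻⁵ × sin 48° = 1.08×10⁻⁴ s⁻¹
Geostrophic balance rearranged: |∂P/∂n| = f ρ V_g
|∂P/∂n| = 1.08×10⁻⁴ × 1.23 × 38.0 = 5.06×10⁻³ Pa/m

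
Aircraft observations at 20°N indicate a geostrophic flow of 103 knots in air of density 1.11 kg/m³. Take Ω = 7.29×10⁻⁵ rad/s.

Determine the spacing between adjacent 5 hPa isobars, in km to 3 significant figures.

170 km

Coriolis parameter at 20°N:
f = 2Ω sin φ = 2 × 7.29×10⁻⁵ × sin 20° = 4.99×10⁻⁵ s⁻¹
Wind speed in SI: 103 knots = 53.0 m/s
Geostrophic balance rearranged: |∂P/∂n| = f ρ V_g
|∂P/∂n| = 4.99×10⁻⁵ × 1.11 × 53.0 = 2.93×10⁻³ Pa/m
Isobar spacing: Δn = ΔP/|∂P/∂n| = 500 Pa / 2.93×10⁻³ Pa/m = 170476 m ≈ 170 km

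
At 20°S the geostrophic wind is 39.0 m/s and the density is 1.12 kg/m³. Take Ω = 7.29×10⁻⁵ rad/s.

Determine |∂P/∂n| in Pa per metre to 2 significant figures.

Coriolis parameter at 20°S:
f = 2Ω sin φ = 2 × 7.29×10⁻⁵ × sin 20° = 4.99×10⁻⁵ s⁻¹
Geostrophic balance rearranged: |∂P/∂n| = f ρ V_g
|∂P/∂n| = 4.99×10⁻⁵ × 1.12 × 39.0 = 2.18×10⁻³ Pa/m

2.2×10⁻³ Pa/m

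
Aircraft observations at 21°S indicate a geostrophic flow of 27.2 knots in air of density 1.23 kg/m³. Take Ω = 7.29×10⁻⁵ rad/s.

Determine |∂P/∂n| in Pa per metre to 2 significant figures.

Coriolis parameter at 21°S:
f = 2Ω sin φ = 2 × 7.29×10⁻⁵ × sin 21° = 5.23×10⁻⁵ s⁻¹
Wind speed in SI: 27.2 knots = 14.0 m/s
Geostrophic balance rearranged: |∂P/∂n| = f ρ V_g
|∂P/∂n| = 5.23×10⁻⁵ × 1.23 × 14.0 = 8.99×10⁻⁴ Pa/m

9.0×10⁻⁴ Pa/m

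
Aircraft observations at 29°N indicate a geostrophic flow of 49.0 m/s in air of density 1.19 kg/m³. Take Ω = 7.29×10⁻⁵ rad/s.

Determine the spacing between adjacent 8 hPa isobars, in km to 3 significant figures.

194 km

Coriolis parameter at 29°N:
f = 2Ω sin φ = 2 × 7.29×10⁻⁵ × sin 29° = 7.07×10⁻⁵ s⁻¹
Geostrophic balance rearranged: |∂P/∂n| = f ρ V_g
|∂P/∂n| = 7.07×10⁻⁵ × 1.19 × 49.0 = 4.12×10⁻³ Pa/m
Isobar spacing: Δn = ΔP/|∂P/∂n| = 800 Pa / 4.12×10⁻³ Pa/m = 194097 m ≈ 194 km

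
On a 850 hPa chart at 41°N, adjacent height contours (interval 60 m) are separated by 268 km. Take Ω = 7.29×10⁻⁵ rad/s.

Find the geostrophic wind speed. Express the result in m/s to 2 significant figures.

Coriolis parameter at 41°N:
f = 2Ω sin φ = 2 × 7.29×10⁻⁵ × sin 41° = 9.57×10⁻⁵ s⁻¹
Height gradient: |∂Z/∂n| = 60 m / 268000 m = 2.24×10⁻⁴
On a pressure surface, geostrophic balance gives V_g = (g/f)|∂Z/∂n|:
V_g = 9.81 × 2.24×10⁻⁴ / 9.57×10⁻⁵ = 23.0 m/s

23 m/s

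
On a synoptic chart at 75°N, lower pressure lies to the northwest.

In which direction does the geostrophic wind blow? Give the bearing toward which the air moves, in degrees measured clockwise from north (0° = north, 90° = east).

The pressure-gradient force points toward the northwest (bearing 315°).
Geostrophic balance: in the Northern Hemisphere the Coriolis force deflects motion to the right, so the geostrophic wind blows 90° to the right of the pressure-gradient force (low pressure on the left).
Rotating 315° by 90° clockwise gives 045° — the wind blows toward the northeast.

045°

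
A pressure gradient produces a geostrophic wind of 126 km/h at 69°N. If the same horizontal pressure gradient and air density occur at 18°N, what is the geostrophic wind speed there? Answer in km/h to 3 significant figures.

With the same pressure gradient and density, V_g ∝ 1/f ∝ 1/sin φ.
V₂ = V₁ · sin φ₁ / sin φ₂ = 126 × sin 69° / sin 18°
V₂ = 126 × 0.9336/0.3090 = 381 km/h

381 km/h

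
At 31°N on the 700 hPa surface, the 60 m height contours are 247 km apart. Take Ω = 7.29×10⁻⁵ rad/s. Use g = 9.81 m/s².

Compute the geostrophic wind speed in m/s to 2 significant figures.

Coriolis parameter at 31°N:
f = 2Ω sin φ = 2 × 7.29×10⁻⁵ × sin 31° = 7.51×10⁻⁵ s⁻¹
Height gradient: |∂Z/∂n| = 60 m / 247000 m = 2.43×10⁻⁴
On a pressure surface, geostrophic balance gives V_g = (g/f)|∂Z/∂n|:
V_g = 9.81 × 2.43×10⁻⁴ / 7.51×10⁻⁵ = 31.7 m/s

32 m/s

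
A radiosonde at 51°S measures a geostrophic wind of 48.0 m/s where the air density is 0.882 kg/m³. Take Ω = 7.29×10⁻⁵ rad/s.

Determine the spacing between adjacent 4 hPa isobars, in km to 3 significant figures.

83.4 km

Coriolis parameter at 51°S:
f = 2Ω sin φ = 2 × 7.29×10⁻⁵ × sin 51° = 1.13×10⁻⁴ s⁻¹
Geostrophic balance rearranged: |∂P/∂n| = f ρ V_g
|∂P/∂n| = 1.13×10⁻⁴ × 0.882 × 48.0 = 4.80×10⁻³ Pa/m
Isobar spacing: Δn = ΔP/|∂P/∂n| = 400 Pa / 4.80×10⁻³ Pa/m = 83385 m ≈ 83.4 km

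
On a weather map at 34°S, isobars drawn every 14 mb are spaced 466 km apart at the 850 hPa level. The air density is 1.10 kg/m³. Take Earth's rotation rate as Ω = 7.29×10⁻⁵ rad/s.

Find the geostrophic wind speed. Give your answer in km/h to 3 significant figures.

Coriolis parameter at 34°S:
f = 2Ω sin φ = 2 × 7.29×10⁻⁵ × sin 34° = 8.15×10⁻⁵ s⁻¹
Pressure gradient: |∂P/∂n| = 1400 Pa / 466000 m = 3.00×10⁻³ Pa/m
Geostrophic balance (pressure-gradient force = Coriolis force):
V_g = (1/(fρ)) |∂P/∂n| = 3.00×10⁻³ / (8.15×10⁻⁵ × 1.10) = 33.5 m/s
Converting: 33.5 m/s × 3.6 = 121 km/h

121 km/h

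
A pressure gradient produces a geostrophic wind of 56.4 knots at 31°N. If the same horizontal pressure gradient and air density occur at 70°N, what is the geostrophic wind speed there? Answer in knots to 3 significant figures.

With the same pressure gradient and density, V_g ∝ 1/f ∝ 1/sin φ.
V₂ = V₁ · sin φ₁ / sin φ₂ = 56.4 × sin 31° / sin 70°
V₂ = 56.4 × 0.5150/0.9397 = 30.9 knots

30.9 knots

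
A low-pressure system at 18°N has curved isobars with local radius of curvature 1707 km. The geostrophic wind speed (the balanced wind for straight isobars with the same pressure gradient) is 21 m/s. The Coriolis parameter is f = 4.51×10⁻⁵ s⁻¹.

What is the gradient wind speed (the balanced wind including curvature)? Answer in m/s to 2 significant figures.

17 m/s

Around a low, centrifugal force acts outward with Coriolis, so pressure-gradient force balances both:
(1/ρ)|∂P/∂n| = fV + V²/R  →  V² + fR·V − fR·V_g = 0
With fR = 4.51×10⁻⁵ × 1707×10³ m = 77.0 m/s:
V = [−fR + √((fR)² + 4 fR V_g)]/2 = [−77.0 + √(77.0² + 4×77.0×21)]/2 = 17.2 m/s
Subgeostrophic (V < V_g = 21 m/s), as expected around a low.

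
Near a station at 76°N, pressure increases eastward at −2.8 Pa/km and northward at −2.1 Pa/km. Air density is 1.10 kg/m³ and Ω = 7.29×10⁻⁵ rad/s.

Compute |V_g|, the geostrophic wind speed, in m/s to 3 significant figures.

22.5 m/s

Coriolis parameter at 76°N:
f = 2Ω sin φ = 2 × 7.29×10⁻⁵ × sin 76° = 1.41×10⁻⁴ s⁻¹
Component geostrophic relations (x east, y north):
u_g = −(1/(fρ)) ∂P/∂y,  v_g = (1/(fρ)) ∂P/∂x
u_g = −(−2.1×10⁻³)/(1.41×10⁻⁴ × 1.10) = 13.5 m/s;  v_g = (−2.8×10⁻³)/(1.41×10⁻⁴ × 1.10) = −18.0 m/s
|V_g| = √(u_g² + v_g²) = 22.5 m/s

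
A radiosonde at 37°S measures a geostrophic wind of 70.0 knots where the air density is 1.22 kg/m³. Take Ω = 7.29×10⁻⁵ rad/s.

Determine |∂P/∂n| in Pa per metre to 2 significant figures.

3.9×10⁻³ Pa/m

Coriolis parameter at 37°S:
f = 2Ω sin φ = 2 × 7.29×10⁻⁵ × sin 37° = 8.77×10⁻⁵ s⁻¹
Wind speed in SI: 70.0 knots = 36.0 m/s
Geostrophic balance rearranged: |∂P/∂n| = f ρ V_g
|∂P/∂n| = 8.77×10⁻⁵ × 1.22 × 36.0 = 3.85×10⁻³ Pa/m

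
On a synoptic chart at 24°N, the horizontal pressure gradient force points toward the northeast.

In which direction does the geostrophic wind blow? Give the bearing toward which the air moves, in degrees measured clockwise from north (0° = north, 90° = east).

135°

The pressure-gradient force points toward the northeast (bearing 045°).
Geostrophic balance: in the Northern Hemisphere the Coriolis force deflects motion to the right, so the geostrophic wind blows 90° to the right of the pressure-gradient force (low pressure on the left).
Rotating 045° by 90° clockwise gives 135° — the wind blows toward the southeast.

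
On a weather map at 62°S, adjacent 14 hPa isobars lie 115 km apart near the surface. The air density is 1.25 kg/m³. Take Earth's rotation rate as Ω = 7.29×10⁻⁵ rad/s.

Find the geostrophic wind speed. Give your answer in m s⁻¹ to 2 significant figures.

76 m s⁻¹

Coriolis parameter at 62°S:
f = 2Ω sin φ = 2 × 7.29×10⁻⁵ × sin 62° = 1.29×10⁻⁴ s⁻¹
Pressure gradient: |∂P/∂n| = 1400 Pa / 115000 m = 1.22×10⁻² Pa/m
Geostrophic balance (pressure-gradient force = Coriolis force):
V_g = (1/(fρ)) |∂P/∂n| = 1.22×10⁻² / (1.29×10⁻⁴ × 1.25) = 75.7 m/s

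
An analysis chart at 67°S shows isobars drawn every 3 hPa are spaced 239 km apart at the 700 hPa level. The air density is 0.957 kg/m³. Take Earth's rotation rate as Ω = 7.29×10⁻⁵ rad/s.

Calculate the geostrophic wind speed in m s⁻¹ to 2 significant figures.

Coriolis parameter at 67°S:
f = 2Ω sin φ = 2 × 7.29×10⁻⁵ × sin 67° = 1.34×10⁻⁴ s⁻¹
Pressure gradient: |∂P/∂n| = 300 Pa / 239000 m = 1.26×10⁻³ Pa/m
Geostrophic balance (pressure-gradient force = Coriolis force):
V_g = (1/(fρ)) |∂P/∂n| = 1.26×10⁻³ / (1.34×10⁻⁴ × 0.957) = 9.77 m/s

9.8 m s⁻¹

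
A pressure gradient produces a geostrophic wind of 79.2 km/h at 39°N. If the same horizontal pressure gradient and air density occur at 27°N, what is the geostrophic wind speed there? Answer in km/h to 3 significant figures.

110 km/h

With the same pressure gradient and density, V_g ∝ 1/f ∝ 1/sin φ.
V₂ = V₁ · sin φ₁ / sin φ₂ = 79.2 × sin 39° / sin 27°
V₂ = 79.2 × 0.6293/0.4540 = 110 km/h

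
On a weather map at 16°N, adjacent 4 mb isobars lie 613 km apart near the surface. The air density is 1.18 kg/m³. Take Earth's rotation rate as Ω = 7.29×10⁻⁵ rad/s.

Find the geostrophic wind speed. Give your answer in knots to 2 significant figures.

Coriolis parameter at 16°N:
f = 2Ω sin φ = 2 × 7.29×10⁻⁵ × sin 16° = 4.02×10⁻⁵ s⁻¹
Pressure gradient: |∂P/∂n| = 400 Pa / 613000 m = 6.53×10⁻⁴ Pa/m
Geostrophic balance (pressure-gradient force = Coriolis force):
V_g = (1/(fρ)) |∂P/∂n| = 6.53×10⁻⁴ / (4.02×10⁻⁵ × 1.18) = 13.8 m/s
Converting: 13.8 m/s × 1.944 = 27 knots

27 knots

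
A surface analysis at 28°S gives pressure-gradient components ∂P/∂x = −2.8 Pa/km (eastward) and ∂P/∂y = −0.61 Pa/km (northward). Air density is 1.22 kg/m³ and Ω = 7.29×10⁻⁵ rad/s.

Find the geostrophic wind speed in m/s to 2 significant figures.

Coriolis parameter at 28°S:
f = 2Ω sin φ = 2 × 7.29×10⁻⁵ × sin 28° = 6.84×10⁻⁵ s⁻¹
In the Southern Hemisphere f is negative: f = −6.84×10⁻⁵ s⁻¹.
Component geostrophic relations (x east, y north):
u_g = −(1/(fρ)) ∂P/∂y,  v_g = (1/(fρ)) ∂P/∂x
u_g = −(−0.61×10⁻³)/(−6.84×10⁻⁵ × 1.22) = −7.30 m/s;  v_g = (−2.8×10⁻³)/(−6.84×10⁻⁵ × 1.22) = 33.5 m/s
|V_g| = √(u_g² + v_g²) = 34.3 m/s

34 m/s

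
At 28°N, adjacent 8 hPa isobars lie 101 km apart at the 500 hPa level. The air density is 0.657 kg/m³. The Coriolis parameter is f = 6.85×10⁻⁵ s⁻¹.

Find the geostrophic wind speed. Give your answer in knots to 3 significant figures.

342 knots

Pressure gradient: |∂P/∂n| = 800 Pa / 101000 m = 7.92×10⁻³ Pa/m
Geostrophic balance (pressure-gradient force = Coriolis force):
V_g = (1/(fρ)) |∂P/∂n| = 7.92×10⁻³ / (6.85×10⁻⁵ × 0.657) = 176 m/s
Converting: 176 m/s × 1.944 = 342 knots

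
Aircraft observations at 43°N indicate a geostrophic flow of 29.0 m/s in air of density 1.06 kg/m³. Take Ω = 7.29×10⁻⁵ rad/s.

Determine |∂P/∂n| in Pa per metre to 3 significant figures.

3.06×10⁻³ Pa/m

Coriolis parameter at 43°N:
f = 2Ω sin φ = 2 × 7.29×10⁻⁵ × sin 43° = 9.94×10⁻⁵ s⁻¹
Geostrophic balance rearranged: |∂P/∂n| = f ρ V_g
|∂P/∂n| = 9.94×10⁻⁵ × 1.06 × 29.0 = 3.06×10⁻³ Pa/m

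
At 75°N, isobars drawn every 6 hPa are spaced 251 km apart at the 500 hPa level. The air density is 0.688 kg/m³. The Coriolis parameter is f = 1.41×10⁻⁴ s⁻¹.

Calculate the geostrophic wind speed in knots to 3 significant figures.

47.9 knots

Pressure gradient: |∂P/∂n| = 600 Pa / 251000 m = 2.39×10⁻³ Pa/m
Geostrophic balance (pressure-gradient force = Coriolis force):
V_g = (1/(fρ)) |∂P/∂n| = 2.39×10⁻³ / (1.41×10⁻⁴ × 0.688) = 24.6 m/s
Converting: 24.6 m/s × 1.944 = 47.9 knots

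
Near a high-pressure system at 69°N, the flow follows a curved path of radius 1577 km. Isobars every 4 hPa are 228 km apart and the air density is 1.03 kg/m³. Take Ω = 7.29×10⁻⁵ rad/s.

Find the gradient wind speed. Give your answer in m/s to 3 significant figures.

Coriolis parameter at 69°N:
f = 2Ω sin φ = 2 × 7.29×10⁻⁵ × sin 69° = 1.36×10⁻⁴ s⁻¹
Pressure gradient: |∂P/∂n| = 400 Pa / 228000 m = 1.75×10⁻³ Pa/m
Geostrophic speed: V_g = |∂P/∂n|/(fρ) = 1.75×10⁻³/(1.36×10⁻⁴ × 1.03) = 12.5 m/s
Around a high, pressure-gradient force acts outward with centrifugal, so Coriolis balances both:
fV = (1/ρ)|∂P/∂n| + V²/R  →  V² − fR·V + fR·V_g = 0
With fR = 1.36×10⁻⁴ × 1577×10³ m = 215 m/s:
V = [fR − √((fR)² − 4 fR V_g)]/2 = [215 − √(215² − 4×215×12.5)]/2 = 13.3 m/s
Supergeostrophic (V > V_g = 12.5 m/s), as expected around a high.

13.3 m/s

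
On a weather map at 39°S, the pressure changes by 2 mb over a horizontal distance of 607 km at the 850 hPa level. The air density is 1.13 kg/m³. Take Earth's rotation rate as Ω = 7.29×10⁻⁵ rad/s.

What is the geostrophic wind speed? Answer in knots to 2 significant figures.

6.2 knots

Coriolis parameter at 39°S:
f = 2Ω sin φ = 2 × 7.29×10⁻⁵ × sin 39° = 9.18×10⁻⁵ s⁻¹
Pressure gradient: |∂P/∂n| = 200 Pa / 607000 m = 3.29×10⁻⁴ Pa/m
Geostrophic balance (pressure-gradient force = Coriolis force):
V_g = (1/(fρ)) |∂P/∂n| = 3.29×10⁻⁴ / (9.18×10⁻⁵ × 1.13) = 3.18 m/s
Converting: 3.18 m/s × 1.944 = 6.2 knots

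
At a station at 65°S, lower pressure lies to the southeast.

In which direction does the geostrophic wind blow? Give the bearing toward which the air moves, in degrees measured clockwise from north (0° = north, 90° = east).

045°

The pressure-gradient force points toward the southeast (bearing 135°).
Geostrophic balance: in the Southern Hemisphere the Coriolis force deflects motion to the left, so the geostrophic wind blows 90° to the left of the pressure-gradient force (low pressure on the right).
Rotating 135° by 90° counterclockwise gives 045° — the wind blows toward the northeast.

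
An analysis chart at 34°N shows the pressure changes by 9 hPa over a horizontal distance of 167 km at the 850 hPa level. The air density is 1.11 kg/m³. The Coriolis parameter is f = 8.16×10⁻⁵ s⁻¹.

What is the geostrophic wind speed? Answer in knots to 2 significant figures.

120 knots

Pressure gradient: |∂P/∂n| = 900 Pa / 167000 m = 5.39×10⁻³ Pa/m
Geostrophic balance (pressure-gradient force = Coriolis force):
V_g = (1/(fρ)) |∂P/∂n| = 5.39×10⁻³ / (8.16×10⁻⁵ × 1.11) = 59.5 m/s
Converting: 59.5 m/s × 1.944 = 120 knots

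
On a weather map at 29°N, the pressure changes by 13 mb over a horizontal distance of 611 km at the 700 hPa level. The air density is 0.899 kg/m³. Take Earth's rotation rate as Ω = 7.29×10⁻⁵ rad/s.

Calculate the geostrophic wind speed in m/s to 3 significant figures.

Coriolis parameter at 29°N:
f = 2Ω sin φ = 2 × 7.29×10⁻⁵ × sin 29° = 7.07×10⁻⁵ s⁻¹
Pressure gradient: |∂P/∂n| = 1300 Pa / 611000 m = 2.13×10⁻³ Pa/m
Geostrophic balance (pressure-gradient force = Coriolis force):
V_g = (1/(fρ)) |∂P/∂n| = 2.13×10⁻³ / (7.07×10⁻⁵ × 0.899) = 33.5 m/s

33.5 m/s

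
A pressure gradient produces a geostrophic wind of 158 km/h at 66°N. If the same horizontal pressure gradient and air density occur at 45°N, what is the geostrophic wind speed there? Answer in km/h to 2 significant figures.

200 km/h

With the same pressure gradient and density, V_g ∝ 1/f ∝ 1/sin φ.
V₂ = V₁ · sin φ₁ / sin φ₂ = 158 × sin 66° / sin 45°
V₂ = 158 × 0.9135/0.7071 = 200 km/h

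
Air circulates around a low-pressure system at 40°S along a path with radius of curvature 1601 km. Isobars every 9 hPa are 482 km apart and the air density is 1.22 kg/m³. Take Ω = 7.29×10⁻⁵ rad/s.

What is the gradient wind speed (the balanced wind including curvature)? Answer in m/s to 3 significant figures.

Coriolis parameter at 40°S:
f = 2Ω sin φ = 2 × 7.29×10⁻⁵ × sin 40° = 9.37×10⁻⁵ s⁻¹
Pressure gradient: |∂P/∂n| = 900 Pa / 482000 m = 1.87×10⁻³ Pa/m
Geostrophic speed: V_g = |∂P/∂n|/(fρ) = 1.87×10⁻³/(9.37×10⁻⁵ × 1.22) = 16.3 m/s
Around a low, centrifugal force acts outward with Coriolis, so pressure-gradient force balances both:
(1/ρ)|∂P/∂n| = fV + V²/R  →  V² + fR·V − fR·V_g = 0
With fR = 9.37×10⁻⁵ × 1601×10³ m = 150 m/s:
V = [−fR + √((fR)² + 4 fR V_g)]/2 = [−150 + √(150² + 4×150×16.3)]/2 = 14.9 m/s
Subgeostrophic (V < V_g = 16.3 m/s), as expected around a low.

14.9 m/s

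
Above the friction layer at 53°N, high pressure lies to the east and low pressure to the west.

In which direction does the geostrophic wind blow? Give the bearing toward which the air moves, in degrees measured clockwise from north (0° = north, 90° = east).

The pressure-gradient force points toward the west (bearing 270°).
Geostrophic balance: in the Northern Hemisphere the Coriolis force deflects motion to the right, so the geostrophic wind blows 90° to the right of the pressure-gradient force (low pressure on the left).
Rotating 270° by 90° clockwise gives 000° — the wind blows toward the north.

000°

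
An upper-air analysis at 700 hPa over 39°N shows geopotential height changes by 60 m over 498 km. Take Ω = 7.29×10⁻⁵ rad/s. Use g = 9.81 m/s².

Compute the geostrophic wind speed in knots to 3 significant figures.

Coriolis parameter at 39°N:
f = 2Ω sin φ = 2 × 7.29×10⁻⁵ × sin 39° = 9.18×10⁻⁵ s⁻¹
Height gradient: |∂Z/∂n| = 60 m / 498000 m = 1.20×10⁻⁴
On a pressure surface, geostrophic balance gives V_g = (g/f)|∂Z/∂n|:
V_g = 9.81 × 1.20×10⁻⁴ / 9.18×10⁻⁵ = 12.9 m/s
Converting: 12.9 m/s × 1.944 = 25.0 knots

25.0 knots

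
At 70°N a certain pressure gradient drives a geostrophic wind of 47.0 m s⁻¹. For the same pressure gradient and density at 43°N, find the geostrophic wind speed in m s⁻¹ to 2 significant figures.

65 m s⁻¹

With the same pressure gradient and density, V_g ∝ 1/f ∝ 1/sin φ.
V₂ = V₁ · sin φ₁ / sin φ₂ = 47.0 × sin 70° / sin 43°
V₂ = 47.0 × 0.9397/0.6820 = 65 m s⁻¹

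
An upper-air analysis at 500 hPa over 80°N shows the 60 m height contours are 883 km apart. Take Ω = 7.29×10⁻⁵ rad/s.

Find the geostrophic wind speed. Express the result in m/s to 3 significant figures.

Coriolis parameter at 80°N:
f = 2Ω sin φ = 2 × 7.29×10⁻⁵ × sin 80° = 1.44×10⁻⁴ s⁻¹
Height gradient: |∂Z/∂n| = 60 m / 883000 m = 6.80×10⁻⁵
On a pressure surface, geostrophic balance gives V_g = (g/f)|∂Z/∂n|:
V_g = 9.81 × 6.80×10⁻⁵ / 1.44×10⁻⁴ = 4.64 m/s

4.64 m/s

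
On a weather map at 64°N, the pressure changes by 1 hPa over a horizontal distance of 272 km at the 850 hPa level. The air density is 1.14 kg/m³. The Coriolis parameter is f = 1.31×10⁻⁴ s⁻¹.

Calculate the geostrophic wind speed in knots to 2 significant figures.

Pressure gradient: |∂P/∂n| = 100 Pa / 272000 m = 3.68×10⁻⁴ Pa/m
Geostrophic balance (pressure-gradient force = Coriolis force):
V_g = (1/(fρ)) |∂P/∂n| = 3.68×10⁻⁴ / (1.31×10⁻⁴ × 1.14) = 2.46 m/s
Converting: 2.46 m/s × 1.944 = 4.8 knots

4.8 knots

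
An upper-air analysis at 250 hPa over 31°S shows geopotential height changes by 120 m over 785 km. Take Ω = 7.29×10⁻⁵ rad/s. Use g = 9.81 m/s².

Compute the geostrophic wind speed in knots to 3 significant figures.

Coriolis parameter at 31°S:
f = 2Ω sin φ = 2 × 7.29×10⁻⁵ × sin 31° = 7.51×10⁻⁵ s⁻¹
Height gradient: |∂Z/∂n| = 120 m / 785000 m = 1.53×10⁻⁴
On a pressure surface, geostrophic balance gives V_g = (g/f)|∂Z/∂n|:
V_g = 9.81 × 1.53×10⁻⁴ / 7.51×10⁻⁵ = 20.0 m/s
Converting: 20.0 m/s × 1.944 = 38.8 knots

38.8 knots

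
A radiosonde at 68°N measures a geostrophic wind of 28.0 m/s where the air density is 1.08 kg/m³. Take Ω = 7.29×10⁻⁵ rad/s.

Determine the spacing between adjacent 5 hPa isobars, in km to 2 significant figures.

Coriolis parameter at 68°N:
f = 2Ω sin φ = 2 × 7.29×10⁻⁵ × sin 68° = 1.35×10⁻⁴ s⁻¹
Geostrophic balance rearranged: |∂P/∂n| = f ρ V_g
|∂P/∂n| = 1.35×10⁻⁴ × 1.08 × 28.0 = 4.09×10⁻³ Pa/m
Isobar spacing: Δn = ΔP/|∂P/∂n| = 500 Pa / 4.09×10⁻³ Pa/m = 122311 m ≈ 120 km

120 km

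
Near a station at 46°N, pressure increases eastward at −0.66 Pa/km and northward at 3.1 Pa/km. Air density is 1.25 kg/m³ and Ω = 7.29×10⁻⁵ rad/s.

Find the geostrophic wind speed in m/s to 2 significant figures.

24 m/s

Coriolis parameter at 46°N:
f = 2Ω sin φ = 2 × 7.29×10⁻⁵ × sin 46° = 1.05×10⁻⁴ s⁻¹
Component geostrophic relations (x east, y north):
u_g = −(1/(fρ)) ∂P/∂y,  v_g = (1/(fρ)) ∂P/∂x
u_g = −(3.1×10⁻³)/(1.05×10⁻⁴ × 1.25) = −23.6 m/s;  v_g = (−0.66×10⁻³)/(1.05×10⁻⁴ × 1.25) = −5.03 m/s
|V_g| = √(u_g² + v_g²) = 24.2 m/s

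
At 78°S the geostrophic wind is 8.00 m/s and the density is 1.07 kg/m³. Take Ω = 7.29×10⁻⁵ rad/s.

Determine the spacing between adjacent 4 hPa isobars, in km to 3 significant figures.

Coriolis parameter at 78°S:
f = 2Ω sin φ = 2 × 7.29×10⁻⁵ × sin 78° = 1.43×10⁻⁴ s⁻¹
Geostrophic balance rearranged: |∂P/∂n| = f ρ V_g
|∂P/∂n| = 1.43×10⁻⁴ × 1.07 × 8.00 = 1.22×10⁻³ Pa/m
Isobar spacing: Δn = ΔP/|∂P/∂n| = 400 Pa / 1.22×10⁻³ Pa/m = 327661 m ≈ 328 km

328 km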